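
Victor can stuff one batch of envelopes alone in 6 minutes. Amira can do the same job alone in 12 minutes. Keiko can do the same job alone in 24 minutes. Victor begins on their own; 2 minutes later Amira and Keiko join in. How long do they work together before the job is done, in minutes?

In the first 2 minutes Victor alone does 2/6 = 1/3 of the job, leaving 2/3.
Once everyone is working, combined rate: 1/6 + 1/12 + 1/24 = (4 + 2 + 1)/24 = 7/24 per minute.
Remaining 2/3 at 7/24 per minute takes 16/7 minutes.

16/7 minutes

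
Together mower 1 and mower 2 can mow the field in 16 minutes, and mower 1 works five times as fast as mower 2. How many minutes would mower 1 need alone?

Let mower 2's rate be r; then mower 1's rate is 5r, so together (5 + 1)r = 6r = 1/16.
Thus r = 1/96 per minute.
Mower 2 alone: 96 minutes; mower 1 alone: 96/5 minutes.

96/5 minutes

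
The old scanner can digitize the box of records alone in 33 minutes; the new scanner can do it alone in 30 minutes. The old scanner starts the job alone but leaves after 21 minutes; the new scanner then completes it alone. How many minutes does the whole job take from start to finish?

In 21 minutes the old scanner does 21/33 = 7/11 of the job, leaving 4/11.
The new scanner works at 1/30 per minute, so finishing takes 4/11 ÷ 1/30 = 120/11 minutes.
Total time = 21 + 120/11 = 351/11 minutes.

351/11 minutes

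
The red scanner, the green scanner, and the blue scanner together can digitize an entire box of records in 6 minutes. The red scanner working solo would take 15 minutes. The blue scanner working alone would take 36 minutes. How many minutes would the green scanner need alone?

Combined rate is 1/6 per minute.
Known contribution: 1/15 + 1/36 = (12 + 5)/180 = 17/180 per minute.
So the green scanner's rate is 1/6 − 17/180 = 13/180, meaning 180/13 minutes alone.

180/13 minutes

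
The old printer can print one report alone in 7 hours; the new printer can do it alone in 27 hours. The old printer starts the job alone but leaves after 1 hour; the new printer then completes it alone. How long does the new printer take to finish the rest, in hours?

162/7 hours

In 1 hour the old printer does 1/7 of the job, leaving 6/7.
The new printer works at 1/27 per hour, so finishing takes 6/7 ÷ 1/27 = 162/7 hours.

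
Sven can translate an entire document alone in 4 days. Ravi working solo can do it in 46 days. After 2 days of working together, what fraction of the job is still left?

Combined rate: 1/4 + 1/46 = (23 + 2)/92 = 25/92 per day.
In 2 days they complete 2·25/92 = 25/46 of the job.
So 21/46 remains.

21/46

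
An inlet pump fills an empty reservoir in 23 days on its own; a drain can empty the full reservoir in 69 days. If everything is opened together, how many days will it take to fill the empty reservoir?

69/2 days

Net rate = 1/23 − 1/69 = (3 − 1)/69 = 2/69 per day.
Filling time = 1 ÷ (2/69) = 69/2 days.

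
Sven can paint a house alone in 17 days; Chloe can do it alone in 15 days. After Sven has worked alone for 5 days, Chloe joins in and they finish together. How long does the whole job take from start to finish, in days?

85/8 days

In 5 days Sven does 5/17 of the job, leaving 12/17.
Sven and Chloe together work at 32/255 per day, so finishing takes 12/17 ÷ 32/255 = 45/8 days.
Total time = 5 + 45/8 = 85/8 days.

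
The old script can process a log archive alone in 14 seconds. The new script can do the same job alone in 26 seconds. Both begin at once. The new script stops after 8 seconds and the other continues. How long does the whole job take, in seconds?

126/13 seconds

In the first 8 seconds the combined rate is 10/91, so 80/91 of the job is done, leaving 11/91.
After the new script leaves the rate is 1/14 per second; the remaining 11/91 takes 22/13 seconds.
Total = 8 + 22/13 = 126/13 seconds.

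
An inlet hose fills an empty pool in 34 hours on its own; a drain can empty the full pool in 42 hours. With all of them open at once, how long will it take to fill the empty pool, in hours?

357/2 hours

Net rate = 1/34 − 1/42 = (21 − 17)/714 = 4/714 = 2/357 per hour.
Filling time = 1 ÷ (2/357) = 357/2 hours.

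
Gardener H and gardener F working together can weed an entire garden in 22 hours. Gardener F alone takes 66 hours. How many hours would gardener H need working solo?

Combined rate is 1/22 per hour.
Known contribution: 1/66 per hour.
So gardener H's rate is 1/22 − 1/66 = 1/33, meaning 33 hours alone.

33 hours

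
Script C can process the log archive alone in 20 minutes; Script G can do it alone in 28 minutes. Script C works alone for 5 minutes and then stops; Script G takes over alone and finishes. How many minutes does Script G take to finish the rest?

In 5 minutes Script C does 5/20 = 1/4 of the job, leaving 3/4.
Script G works at 1/28 per minute, so finishing takes 3/4 ÷ 1/28 = 21 minutes.

21 minutes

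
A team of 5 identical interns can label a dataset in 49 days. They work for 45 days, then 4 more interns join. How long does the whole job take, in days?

One intern does 1/245 of the job per day.
After 45 days with 5 interns, 45/49 is done (4/49 left).
With 9 interns the rate is 9/245, so the rest takes 4/49 ÷ 9/245 = 20/9 days.
Total = 45 + 20/9 = 425/9 days.

425/9 days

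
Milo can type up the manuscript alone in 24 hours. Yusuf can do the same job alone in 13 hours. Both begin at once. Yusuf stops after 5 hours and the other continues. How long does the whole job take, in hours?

In the first 5 hours the combined rate is 37/312, so 185/312 of the job is done, leaving 127/312.
After Yusuf leaves the rate is 1/24 per hour; the remaining 127/312 takes 127/13 hours.
Total = 5 + 127/13 = 192/13 hours.

192/13 hours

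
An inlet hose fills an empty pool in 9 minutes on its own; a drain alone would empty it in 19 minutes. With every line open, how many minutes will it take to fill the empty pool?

171/10 minutes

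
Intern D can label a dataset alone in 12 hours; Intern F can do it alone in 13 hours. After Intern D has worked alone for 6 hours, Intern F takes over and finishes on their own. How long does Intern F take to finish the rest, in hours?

In 6 hours Intern D does 6/12 = 1/2 of the job, leaving 1/2.
Intern F works at 1/13 per hour, so finishing takes 1/2 ÷ 1/13 = 13/2 hours.

13/2 hours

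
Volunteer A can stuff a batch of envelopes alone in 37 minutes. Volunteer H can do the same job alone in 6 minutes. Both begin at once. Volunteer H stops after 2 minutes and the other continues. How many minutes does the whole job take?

In the first 2 minutes the combined rate is 43/222, so 43/111 of the job is done, leaving 68/111.
After Volunteer H leaves the rate is 1/37 per minute; the remaining 68/111 takes 68/3 minutes.
Total = 2 + 68/3 = 74/3 minutes.

74/3 minutes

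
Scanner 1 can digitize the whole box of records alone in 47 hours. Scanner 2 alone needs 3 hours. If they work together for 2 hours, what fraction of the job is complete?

100/141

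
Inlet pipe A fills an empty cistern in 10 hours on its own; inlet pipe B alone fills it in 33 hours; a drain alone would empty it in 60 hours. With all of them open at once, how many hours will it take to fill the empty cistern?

Net rate = 1/10 + 1/33 − 1/60 = (66 + 20 − 11)/660 = 75/660 = 5/44 per hour.
Filling time = 1 ÷ (5/44) = 44/5 hours.

44/5 hours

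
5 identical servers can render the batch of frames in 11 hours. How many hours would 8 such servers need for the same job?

Total work is 5·11 = 55 server-hours.
With 8 servers: 55/8 hours.

55/8 hours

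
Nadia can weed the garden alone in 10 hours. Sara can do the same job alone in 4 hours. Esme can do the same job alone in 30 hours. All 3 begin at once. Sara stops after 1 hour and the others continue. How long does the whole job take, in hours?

In the first 1 hour the combined rate is 23/60, so 23/60 of the job is done, leaving 37/60.
After Sara leaves the rate is 2/15 per hour; the remaining 37/60 takes 37/8 hours.
Total = 1 + 37/8 = 45/8 hours.

45/8 hours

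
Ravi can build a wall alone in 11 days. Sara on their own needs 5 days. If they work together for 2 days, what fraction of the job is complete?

Combined rate: 1/11 + 1/5 = (5 + 11)/55 = 16/55 per day.
In 2 days they complete 2·16/55 = 32/55 of the job.

32/55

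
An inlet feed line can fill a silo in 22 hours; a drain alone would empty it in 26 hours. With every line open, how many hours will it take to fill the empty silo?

Net rate = 1/22 − 1/26 = (13 − 11)/286 = 2/286 = 1/143 per hour.
Filling time = 1 ÷ (1/143) = 143 hours.

143 hours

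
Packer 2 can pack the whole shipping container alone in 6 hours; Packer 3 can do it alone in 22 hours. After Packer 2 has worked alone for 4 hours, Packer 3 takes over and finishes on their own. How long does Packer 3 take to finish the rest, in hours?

22/3 hours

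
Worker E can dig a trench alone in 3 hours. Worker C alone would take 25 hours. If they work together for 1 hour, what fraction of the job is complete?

Combined rate: 1/3 + 1/25 = (25 + 3)/75 = 28/75 per hour.
In 1 hour they complete 1·28/75 = 28/75 of the job.

28/75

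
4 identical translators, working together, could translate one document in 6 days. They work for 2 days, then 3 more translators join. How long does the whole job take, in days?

30/7 days

One translator does 1/24 of the job per day.
After 2 days with 4 translators, 1/3 is done (2/3 left).
With 7 translators the rate is 7/24, so the rest takes 2/3 ÷ 7/24 = 16/7 days.
Total = 2 + 16/7 = 30/7 days.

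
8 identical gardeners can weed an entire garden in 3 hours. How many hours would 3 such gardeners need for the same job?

Total work is 8·3 = 24 gardener-hours.
With 3 gardeners: 24/3 = 8 hours.

8 hours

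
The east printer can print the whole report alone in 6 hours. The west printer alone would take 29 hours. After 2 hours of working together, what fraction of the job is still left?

52/87

Combined rate: 1/6 + 1/29 = (29 + 6)/174 = 35/174 per hour.
In 2 hours they complete 2·35/174 = 35/87 of the job.
So 52/87 remains.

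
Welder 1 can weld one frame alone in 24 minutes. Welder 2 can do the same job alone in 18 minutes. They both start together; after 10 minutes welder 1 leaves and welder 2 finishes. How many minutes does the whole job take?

In the first 10 minutes the combined rate is 7/72, so 35/36 of the job is done, leaving 1/36.
After welder 1 leaves the rate is 1/18 per minute; the remaining 1/36 takes 1/2 minutes.
Total = 10 + 1/2 = 21/2 minutes.

21/2 minutes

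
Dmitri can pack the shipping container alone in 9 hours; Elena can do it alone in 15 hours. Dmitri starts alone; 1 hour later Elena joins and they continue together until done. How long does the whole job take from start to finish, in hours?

6 hours

In 1 hour Dmitri does 1/9 of the job, leaving 8/9.
Dmitri and Elena together work at 8/45 per hour, so finishing takes 8/9 ÷ 8/45 = 5 hours.
Total time = 1 + 5 = 6 hours.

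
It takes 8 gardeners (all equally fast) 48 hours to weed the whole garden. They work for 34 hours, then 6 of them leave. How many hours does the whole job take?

One gardener does 1/384 of the job per hour.
After 34 hours with 8 gardeners, 17/24 is done (7/24 left).
With 2 gardeners the rate is 2/384 = 1/192, so the rest takes 7/24 ÷ 1/192 = 56 hours.
Total = 34 + 56 = 90 hours.

90 hours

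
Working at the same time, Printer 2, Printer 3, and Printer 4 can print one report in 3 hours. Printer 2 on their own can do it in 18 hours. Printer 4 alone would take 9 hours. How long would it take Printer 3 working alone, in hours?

6 hours

Combined rate is 1/3 per hour.
Known contribution: 1/18 + 1/9 = (1 + 2)/18 = 3/18 = 1/6 per hour.
So Printer 3's rate is 1/3 − 1/6 = 1/6, meaning 6 hours alone.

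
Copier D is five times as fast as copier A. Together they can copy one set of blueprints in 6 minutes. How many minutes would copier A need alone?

Let copier A's rate be r; then copier D's rate is 5r, so together (5 + 1)r = 6r = 1/6.
Thus r = 1/36 per minute.
Copier A alone: 36 minutes; copier D alone: 36/5 minutes.

36 minutes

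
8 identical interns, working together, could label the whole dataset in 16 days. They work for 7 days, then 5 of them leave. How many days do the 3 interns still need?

One intern does 1/128 of the job per day.
After 7 days with 8 interns, 7/16 is done (9/16 left).
With 3 interns the rate is 3/128, so the rest takes 9/16 ÷ 3/128 = 24 days.

24 days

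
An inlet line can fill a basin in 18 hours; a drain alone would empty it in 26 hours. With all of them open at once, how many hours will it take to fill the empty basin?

Net rate = 1/18 − 1/26 = (13 − 9)/234 = 4/234 = 2/117 per hour.
Filling time = 1 ÷ (2/117) = 117/2 hours.

117/2 hours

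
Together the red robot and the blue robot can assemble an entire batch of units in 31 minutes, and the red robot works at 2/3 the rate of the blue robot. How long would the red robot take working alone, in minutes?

Let the blue robot's rate be r; then the red robot's rate is (2/3)r, so together (2/3 + 1)r = (5/3)r = 1/31.
Thus r = 3/155 per minute.
The blue robot alone: 155/3 minutes; the red robot alone: 155/2 minutes.

155/2 minutes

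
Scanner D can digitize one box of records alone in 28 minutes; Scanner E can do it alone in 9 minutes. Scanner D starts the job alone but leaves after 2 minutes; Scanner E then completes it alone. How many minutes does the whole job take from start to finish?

145/14 minutes

In 2 minutes Scanner D does 2/28 = 1/14 of the job, leaving 13/14.
Scanner E works at 1/9 per minute, so finishing takes 13/14 ÷ 1/9 = 117/14 minutes.
Total time = 2 + 117/14 = 145/14 minutes.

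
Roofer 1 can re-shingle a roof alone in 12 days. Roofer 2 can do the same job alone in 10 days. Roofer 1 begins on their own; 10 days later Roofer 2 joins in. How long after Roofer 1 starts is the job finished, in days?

In the first 10 days Roofer 1 alone does 10/12 = 5/6 of the job, leaving 1/6.
Once everyone is working, combined rate: 1/12 + 1/10 = (5 + 6)/60 = 11/60 per day.
Remaining 1/6 at 11/60 per day takes 10/11 days.
Total from the start = 10 + 10/11 = 120/11 days.

120/11 days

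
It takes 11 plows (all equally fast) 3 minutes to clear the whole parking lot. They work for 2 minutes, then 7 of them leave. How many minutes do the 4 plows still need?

One plow does 1/33 of the job per minute.
After 2 minutes with 11 plows, 2/3 is done (1/3 left).
With 4 plows the rate is 4/33, so the rest takes 1/3 ÷ 4/33 = 11/4 minutes.

11/4 minutes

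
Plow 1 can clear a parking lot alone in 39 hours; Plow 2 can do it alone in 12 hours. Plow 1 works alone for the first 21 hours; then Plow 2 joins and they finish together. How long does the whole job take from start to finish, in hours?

429/17 hours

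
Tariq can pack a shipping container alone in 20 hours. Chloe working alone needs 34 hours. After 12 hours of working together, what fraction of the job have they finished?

Combined rate: 1/20 + 1/34 = (17 + 10)/340 = 27/340 per hour.
In 12 hours they complete 12·27/340 = 81/85 of the job.

81/85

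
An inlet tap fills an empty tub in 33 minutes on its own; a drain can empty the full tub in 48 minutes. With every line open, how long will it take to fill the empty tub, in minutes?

Net rate = 1/33 − 1/48 = (16 − 11)/528 = 5/528 per minute.
Filling time = 1 ÷ (5/528) = 528/5 minutes.

528/5 minutes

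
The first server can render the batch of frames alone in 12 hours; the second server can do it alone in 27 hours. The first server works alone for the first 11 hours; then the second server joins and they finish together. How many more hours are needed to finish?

9/13 hours

In 11 hours the first server does 11/12 of the job, leaving 1/12.
The first server and the second server together work at 13/108 per hour, so finishing takes 1/12 ÷ 13/108 = 9/13 hours.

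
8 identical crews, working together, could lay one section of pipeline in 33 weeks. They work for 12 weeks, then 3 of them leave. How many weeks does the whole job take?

One crew does 1/264 of the job per week.
After 12 weeks with 8 crews, 4/11 is done (7/11 left).
With 5 crews the rate is 5/264, so the rest takes 7/11 ÷ 5/264 = 168/5 weeks.
Total = 12 + 168/5 = 228/5 weeks.

228/5 weeks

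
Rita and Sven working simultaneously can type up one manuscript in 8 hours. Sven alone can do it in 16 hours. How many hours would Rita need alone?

Combined rate is 1/8 per hour.
Known contribution: 1/16 per hour.
So Rita's rate is 1/8 − 1/16 = 1/16, meaning 16 hours alone.

16 hours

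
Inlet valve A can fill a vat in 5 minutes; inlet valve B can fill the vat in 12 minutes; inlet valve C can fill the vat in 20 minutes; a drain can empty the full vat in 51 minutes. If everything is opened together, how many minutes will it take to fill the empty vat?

51/16 minutes

Net rate = 1/5 + 1/12 + 1/20 − 1/51 = (204 + 85 + 51 − 20)/1020 = 320/1020 = 16/51 per minute.
Filling time = 1 ÷ (16/51) = 51/16 minutes.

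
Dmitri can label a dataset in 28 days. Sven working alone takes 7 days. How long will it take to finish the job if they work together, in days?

With two workers the combined time is the product over the sum: 28·7/(28+7) = 196/35 = 28/5 days.

28/5 days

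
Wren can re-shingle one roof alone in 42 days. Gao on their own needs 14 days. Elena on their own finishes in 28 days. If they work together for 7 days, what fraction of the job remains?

1/12

Combined rate: 1/42 + 1/14 + 1/28 = (2 + 6 + 3)/84 = 11/84 per day.
In 7 days they complete 7·11/84 = 11/12 of the job.
So 1/12 remains.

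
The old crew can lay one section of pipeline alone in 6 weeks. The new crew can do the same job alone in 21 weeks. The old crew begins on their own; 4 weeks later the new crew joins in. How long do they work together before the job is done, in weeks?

In the first 4 weeks the old crew alone does 4/6 = 2/3 of the job, leaving 1/3.
Once everyone is working, combined rate: 1/6 + 1/21 = (7 + 2)/42 = 9/42 = 3/14 per week.
Remaining 1/3 at 3/14 per week takes 14/9 weeks.

14/9 weeks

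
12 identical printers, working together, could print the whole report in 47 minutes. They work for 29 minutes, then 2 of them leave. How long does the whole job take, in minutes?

One printer does 1/564 of the job per minute.
After 29 minutes with 12 printers, 29/47 is done (18/47 left).
With 10 printers the rate is 10/564 = 5/282, so the rest takes 18/47 ÷ 5/282 = 108/5 minutes.
Total = 29 + 108/5 = 253/5 minutes.

253/5 minutes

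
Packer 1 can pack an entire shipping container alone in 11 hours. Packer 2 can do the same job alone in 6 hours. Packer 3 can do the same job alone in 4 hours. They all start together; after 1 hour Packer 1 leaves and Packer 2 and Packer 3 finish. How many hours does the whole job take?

24/11 hours

In the first 1 hour the combined rate is 67/132, so 67/132 of the job is done, leaving 65/132.
After Packer 1 leaves the rate is 5/12 per hour; the remaining 65/132 takes 13/11 hours.
Total = 1 + 13/11 = 24/11 hours.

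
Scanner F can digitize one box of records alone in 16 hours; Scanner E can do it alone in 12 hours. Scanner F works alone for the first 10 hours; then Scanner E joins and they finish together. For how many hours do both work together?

In 10 hours Scanner F does 10/16 = 5/8 of the job, leaving 3/8.
Scanner F and Scanner E together work at 7/48 per hour, so finishing takes 3/8 ÷ 7/48 = 18/7 hours.

18/7 hours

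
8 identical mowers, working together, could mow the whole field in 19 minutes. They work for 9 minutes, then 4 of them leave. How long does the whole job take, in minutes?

29 minutes

One mower does 1/152 of the job per minute.
After 9 minutes with 8 mowers, 9/19 is done (10/19 left).
With 4 mowers the rate is 4/152 = 1/38, so the rest takes 10/19 ÷ 1/38 = 20 minutes.
Total = 9 + 20 = 29 minutes.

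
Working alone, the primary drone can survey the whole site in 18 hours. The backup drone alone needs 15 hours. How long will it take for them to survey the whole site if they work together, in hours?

90/11 hours

Combined rate: 1/18 + 1/15 = (5 + 6)/90 = 11/90 per hour.
Time = 1 ÷ (11/90) = 90/11 hours.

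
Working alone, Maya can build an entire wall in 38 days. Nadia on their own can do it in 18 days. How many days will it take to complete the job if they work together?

Combined rate: 1/38 + 1/18 = (9 + 19)/342 = 28/342 = 14/171 per day.
Time = 1 ÷ (14/171) = 171/14 days.

171/14 days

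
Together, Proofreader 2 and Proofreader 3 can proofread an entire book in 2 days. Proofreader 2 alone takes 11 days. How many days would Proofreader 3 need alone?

22/9 days

Combined rate is 1/2 per day.
Known contribution: 1/11 per day.
So Proofreader 3's rate is 1/2 − 1/11 = 9/22, meaning 22/9 days alone.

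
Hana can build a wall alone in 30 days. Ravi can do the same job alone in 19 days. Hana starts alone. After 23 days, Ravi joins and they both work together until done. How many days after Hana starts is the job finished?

180/7 days

In the first 23 days Hana alone does 23/30 of the job, leaving 7/30.
Once everyone is working, combined rate: 1/30 + 1/19 = (19 + 30)/570 = 49/570 per day.
Remaining 7/30 at 49/570 per day takes 19/7 days.
Total from the start = 23 + 19/7 = 180/7 days.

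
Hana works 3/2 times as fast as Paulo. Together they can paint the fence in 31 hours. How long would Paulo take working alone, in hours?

155/2 hours

Let Paulo's rate be r; then Hana's rate is (3/2)r, so together (3/2 + 1)r = (5/2)r = 1/31.
Thus r = 2/155 per hour.
Paulo alone: 155/2 hours; Hana alone: 155/3 hours.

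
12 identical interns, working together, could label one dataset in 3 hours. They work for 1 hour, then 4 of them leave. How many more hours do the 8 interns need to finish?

One intern does 1/36 of the job per hour.
After 1 hour with 12 interns, 1/3 is done (2/3 left).
With 8 interns the rate is 8/36 = 2/9, so the rest takes 2/3 ÷ 2/9 = 3 hours.

3 hours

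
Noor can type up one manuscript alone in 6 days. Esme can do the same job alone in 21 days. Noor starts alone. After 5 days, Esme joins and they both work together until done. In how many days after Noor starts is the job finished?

In the first 5 days Noor alone does 5/6 of the job, leaving 1/6.
Once everyone is working, combined rate: 1/6 + 1/21 = (7 + 2)/42 = 9/42 = 3/14 per day.
Remaining 1/6 at 3/14 per day takes 7/9 days.
Total from the start = 5 + 7/9 = 52/9 days.

52/9 days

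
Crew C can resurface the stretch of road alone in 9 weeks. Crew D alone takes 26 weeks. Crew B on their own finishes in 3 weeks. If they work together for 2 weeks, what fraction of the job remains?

Combined rate: 1/9 + 1/26 + 1/3 = (26 + 9 + 78)/234 = 113/234 per week.
In 2 weeks they complete 2·113/234 = 113/117 of the job.
So 4/117 remains.

4/117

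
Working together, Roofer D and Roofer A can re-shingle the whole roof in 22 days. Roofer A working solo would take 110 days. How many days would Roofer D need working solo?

55/2 days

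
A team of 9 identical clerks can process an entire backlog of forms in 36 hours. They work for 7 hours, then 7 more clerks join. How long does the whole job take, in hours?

One clerk does 1/324 of the job per hour.
After 7 hours with 9 clerks, 7/36 is done (29/36 left).
With 16 clerks the rate is 16/324 = 4/81, so the rest takes 29/36 ÷ 4/81 = 261/16 hours.
Total = 7 + 261/16 = 373/16 hours.

373/16 hours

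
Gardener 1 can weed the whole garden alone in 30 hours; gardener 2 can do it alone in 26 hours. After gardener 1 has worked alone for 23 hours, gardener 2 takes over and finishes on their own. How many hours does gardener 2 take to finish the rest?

In 23 hours gardener 1 does 23/30 of the job, leaving 7/30.
Gardener 2 works at 1/26 per hour, so finishing takes 7/30 ÷ 1/26 = 91/15 hours.

91/15 hours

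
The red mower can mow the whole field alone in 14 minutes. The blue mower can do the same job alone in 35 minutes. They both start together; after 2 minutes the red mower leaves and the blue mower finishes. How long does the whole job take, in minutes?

In the first 2 minutes the combined rate is 1/10, so 1/5 of the job is done, leaving 4/5.
After the red mower leaves the rate is 1/35 per minute; the remaining 4/5 takes 28 minutes.
Total = 2 + 28 = 30 minutes.

30 minutes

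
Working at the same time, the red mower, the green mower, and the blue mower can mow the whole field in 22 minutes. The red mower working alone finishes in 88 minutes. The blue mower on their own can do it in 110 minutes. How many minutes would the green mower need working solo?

Combined rate is 1/22 per minute.
Known contribution: 1/88 + 1/110 = (5 + 4)/440 = 9/440 per minute.
So the green mower's rate is 1/22 − 9/440 = 1/40, meaning 40 minutes alone.

40 minutes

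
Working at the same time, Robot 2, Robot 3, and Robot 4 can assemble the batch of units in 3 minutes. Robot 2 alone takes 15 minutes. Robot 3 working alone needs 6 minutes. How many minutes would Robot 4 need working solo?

Combined rate is 1/3 per minute.
Known contribution: 1/15 + 1/6 = (2 + 5)/30 = 7/30 per minute.
So Robot 4's rate is 1/3 − 7/30 = 1/10, meaning 10 minutes alone.

10 minutes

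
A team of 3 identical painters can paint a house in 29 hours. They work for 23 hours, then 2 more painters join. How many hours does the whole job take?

133/5 hours

One painter does 1/87 of the job per hour.
After 23 hours with 3 painters, 23/29 is done (6/29 left).
With 5 painters the rate is 5/87, so the rest takes 6/29 ÷ 5/87 = 18/5 hours.
Total = 23 + 18/5 = 133/5 hours.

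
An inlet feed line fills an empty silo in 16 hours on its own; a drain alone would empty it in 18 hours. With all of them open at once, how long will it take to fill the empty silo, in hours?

Net rate = 1/16 − 1/18 = (9 − 8)/144 = 1/144 per hour.
Filling time = 1 ÷ (1/144) = 144 hours.

144 hours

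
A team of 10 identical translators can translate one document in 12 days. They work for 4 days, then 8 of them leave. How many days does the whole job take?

44 days

One translator does 1/120 of the job per day.
After 4 days with 10 translators, 1/3 is done (2/3 left).
With 2 translators the rate is 2/120 = 1/60, so the rest takes 2/3 ÷ 1/60 = 40 days.
Total = 4 + 40 = 44 days.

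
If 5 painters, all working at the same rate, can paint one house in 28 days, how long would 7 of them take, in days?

Total work is 5·28 = 140 painter-days.
With 7 painters: 140/7 = 20 days.

20 days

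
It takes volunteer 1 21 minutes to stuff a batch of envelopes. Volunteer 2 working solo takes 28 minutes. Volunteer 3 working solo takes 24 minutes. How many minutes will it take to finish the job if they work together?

8 minutes

Combined rate: 1/21 + 1/28 + 1/24 = (8 + 6 + 7)/168 = 21/168 = 1/8 per minute.
Time = 1 ÷ (1/8) = 8 minutes.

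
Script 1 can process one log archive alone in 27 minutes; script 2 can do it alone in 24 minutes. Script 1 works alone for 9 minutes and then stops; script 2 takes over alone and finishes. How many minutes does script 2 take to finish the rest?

In 9 minutes script 1 does 9/27 = 1/3 of the job, leaving 2/3.
Script 2 works at 1/24 per minute, so finishing takes 2/3 ÷ 1/24 = 16 minutes.

16 minutes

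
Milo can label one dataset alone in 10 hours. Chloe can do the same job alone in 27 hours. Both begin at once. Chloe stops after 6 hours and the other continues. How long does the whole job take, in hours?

In the first 6 hours the combined rate is 37/270, so 37/45 of the job is done, leaving 8/45.
After Chloe leaves the rate is 1/10 per hour; the remaining 8/45 takes 16/9 hours.
Total = 6 + 16/9 = 70/9 hours.

70/9 hours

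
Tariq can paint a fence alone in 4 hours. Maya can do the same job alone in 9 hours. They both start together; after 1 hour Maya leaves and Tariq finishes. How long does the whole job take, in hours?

32/9 hours

In the first 1 hour the combined rate is 13/36, so 13/36 of the job is done, leaving 23/36.
After Maya leaves the rate is 1/4 per hour; the remaining 23/36 takes 23/9 hours.
Total = 1 + 23/9 = 32/9 hours.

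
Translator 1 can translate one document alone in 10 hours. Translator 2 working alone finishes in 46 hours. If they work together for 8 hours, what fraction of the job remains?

3/115

Combined rate: 1/10 + 1/46 = (23 + 5)/230 = 28/230 = 14/115 per hour.
In 8 hours they complete 8·14/115 = 112/115 of the job.
So 3/115 remains.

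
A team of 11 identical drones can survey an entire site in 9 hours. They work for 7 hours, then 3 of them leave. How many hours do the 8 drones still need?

11/4 hours

One drone does 1/99 of the job per hour.
After 7 hours with 11 drones, 7/9 is done (2/9 left).
With 8 drones the rate is 8/99, so the rest takes 2/9 ÷ 8/99 = 11/4 hours.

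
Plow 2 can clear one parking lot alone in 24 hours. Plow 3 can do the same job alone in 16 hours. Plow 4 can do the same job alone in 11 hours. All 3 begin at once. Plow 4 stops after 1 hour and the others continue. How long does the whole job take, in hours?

In the first 1 hour the combined rate is 103/528, so 103/528 of the job is done, leaving 425/528.
After plow 4 leaves the rate is 5/48 per hour; the remaining 425/528 takes 85/11 hours.
Total = 1 + 85/11 = 96/11 hours.

96/11 hours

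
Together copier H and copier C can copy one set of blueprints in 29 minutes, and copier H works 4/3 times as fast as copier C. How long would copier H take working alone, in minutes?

Let copier C's rate be r; then copier H's rate is (4/3)r, so together (4/3 + 1)r = (7/3)r = 1/29.
Thus r = 3/203 per minute.
Copier C alone: 203/3 minutes; copier H alone: 203/4 minutes.

203/4 minutes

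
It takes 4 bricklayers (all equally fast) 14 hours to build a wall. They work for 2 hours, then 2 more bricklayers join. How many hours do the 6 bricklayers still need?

8 hours

One bricklayer does 1/56 of the job per hour.
After 2 hours with 4 bricklayers, 1/7 is done (6/7 left).
With 6 bricklayers the rate is 6/56 = 3/28, so the rest takes 6/7 ÷ 3/28 = 8 hours.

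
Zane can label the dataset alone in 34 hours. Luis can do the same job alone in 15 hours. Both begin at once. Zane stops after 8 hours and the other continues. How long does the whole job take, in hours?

195/17 hours

In the first 8 hours the combined rate is 49/510, so 196/255 of the job is done, leaving 59/255.
After Zane leaves the rate is 1/15 per hour; the remaining 59/255 takes 59/17 hours.
Total = 8 + 59/17 = 195/17 hours.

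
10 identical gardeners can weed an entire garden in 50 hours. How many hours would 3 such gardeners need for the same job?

500/3 hours

Total work is 10·50 = 500 gardener-hours.
With 3 gardeners: 500/3 hours.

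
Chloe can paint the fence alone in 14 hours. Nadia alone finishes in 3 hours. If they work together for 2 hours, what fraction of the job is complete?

17/21

Combined rate: 1/14 + 1/3 = (3 + 14)/42 = 17/42 per hour.
In 2 hours they complete 2·17/42 = 17/21 of the job.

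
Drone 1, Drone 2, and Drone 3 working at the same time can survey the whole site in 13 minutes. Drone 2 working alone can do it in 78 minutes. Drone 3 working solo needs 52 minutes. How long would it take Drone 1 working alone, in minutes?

156/7 minutes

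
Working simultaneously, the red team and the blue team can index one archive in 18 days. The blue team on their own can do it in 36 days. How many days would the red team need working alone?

36 days

Combined rate is 1/18 per day.
Known contribution: 1/36 per day.
So the red team's rate is 1/18 − 1/36 = 1/36, meaning 36 days alone.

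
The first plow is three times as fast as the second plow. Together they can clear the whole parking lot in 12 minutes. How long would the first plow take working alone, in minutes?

16 minutes

Let the second plow's rate be r; then the first plow's rate is 3r, so together (3 + 1)r = 4r = 1/12.
Thus r = 1/48 per minute.
The second plow alone: 48 minutes; the first plow alone: 16 minutes.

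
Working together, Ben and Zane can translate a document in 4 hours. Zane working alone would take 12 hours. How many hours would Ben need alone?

6 hours

Combined rate is 1/4 per hour.
Known contribution: 1/12 per hour.
So Ben's rate is 1/4 − 1/12 = 1/6, meaning 6 hours alone.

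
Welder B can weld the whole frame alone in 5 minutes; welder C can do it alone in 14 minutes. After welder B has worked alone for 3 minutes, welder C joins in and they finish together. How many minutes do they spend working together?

28/19 minutes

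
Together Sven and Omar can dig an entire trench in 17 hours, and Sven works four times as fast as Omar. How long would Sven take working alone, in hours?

85/4 hours

Let Omar's rate be r; then Sven's rate is 4r, so together (4 + 1)r = 5r = 1/17.
Thus r = 1/85 per hour.
Omar alone: 85 hours; Sven alone: 85/4 hours.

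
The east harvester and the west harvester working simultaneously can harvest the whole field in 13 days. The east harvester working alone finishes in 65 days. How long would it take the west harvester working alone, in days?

65/4 days

Combined rate is 1/13 per day.
Known contribution: 1/65 per day.
So the west harvester's rate is 1/13 − 1/65 = 4/65, meaning 65/4 days alone.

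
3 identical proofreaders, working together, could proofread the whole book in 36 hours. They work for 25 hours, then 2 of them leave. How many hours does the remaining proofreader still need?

33 hours

One proofreader does 1/108 of the job per hour.
After 25 hours with 3 proofreaders, 25/36 is done (11/36 left).
With 1 proofreader the rate is 1/108, so the rest takes 11/36 ÷ 1/108 = 33 hours.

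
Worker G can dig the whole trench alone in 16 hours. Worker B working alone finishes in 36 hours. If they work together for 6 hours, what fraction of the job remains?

11/24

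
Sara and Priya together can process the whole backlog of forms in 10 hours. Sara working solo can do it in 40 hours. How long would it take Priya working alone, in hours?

Combined rate is 1/10 per hour.
Known contribution: 1/40 per hour.
So Priya's rate is 1/10 − 1/40 = 3/40, meaning 40/3 hours alone.

40/3 hours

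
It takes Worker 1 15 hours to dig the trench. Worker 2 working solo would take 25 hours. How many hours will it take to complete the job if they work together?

With two workers the combined time is the product over the sum: 15·25/(15+25) = 375/40 = 75/8 hours.

75/8 hours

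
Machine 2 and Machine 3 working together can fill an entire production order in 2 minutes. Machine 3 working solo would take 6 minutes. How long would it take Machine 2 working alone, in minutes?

Combined rate is 1/2 per minute.
Known contribution: 1/6 per minute.
So Machine 2's rate is 1/2 − 1/6 = 1/3, meaning 3 minutes alone.

3 minutes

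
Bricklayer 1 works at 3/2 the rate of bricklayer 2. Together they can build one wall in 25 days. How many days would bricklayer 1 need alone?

Let bricklayer 2's rate be r; then bricklayer 1's rate is (3/2)r, so together (3/2 + 1)r = (5/2)r = 1/25.
Thus r = 2/125 per day.
Bricklayer 2 alone: 125/2 days; bricklayer 1 alone: 125/3 days.

125/3 days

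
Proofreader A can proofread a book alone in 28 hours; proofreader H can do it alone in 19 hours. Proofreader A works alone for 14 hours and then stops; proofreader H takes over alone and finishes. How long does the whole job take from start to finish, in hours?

47/2 hours

In 14 hours proofreader A does 14/28 = 1/2 of the job, leaving 1/2.
Proofreader H works at 1/19 per hour, so finishing takes 1/2 ÷ 1/19 = 19/2 hours.
Total time = 14 + 19/2 = 47/2 hours.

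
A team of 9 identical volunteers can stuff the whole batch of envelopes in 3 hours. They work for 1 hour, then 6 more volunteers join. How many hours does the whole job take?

One volunteer does 1/27 of the job per hour.
After 1 hour with 9 volunteers, 1/3 is done (2/3 left).
With 15 volunteers the rate is 15/27 = 5/9, so the rest takes 2/3 ÷ 5/9 = 6/5 hours.
Total = 1 + 6/5 = 11/5 hours.

11/5 hours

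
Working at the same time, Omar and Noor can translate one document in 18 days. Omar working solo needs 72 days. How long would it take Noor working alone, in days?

24 days

Combined rate is 1/18 per day.
Known contribution: 1/72 per day.
So Noor's rate is 1/18 − 1/72 = 1/24, meaning 24 days alone.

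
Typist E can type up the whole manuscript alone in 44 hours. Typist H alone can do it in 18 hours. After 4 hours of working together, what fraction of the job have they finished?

31/99

Combined rate: 1/44 + 1/18 = (9 + 22)/396 = 31/396 per hour.
In 4 hours they complete 4·31/396 = 31/99 of the job.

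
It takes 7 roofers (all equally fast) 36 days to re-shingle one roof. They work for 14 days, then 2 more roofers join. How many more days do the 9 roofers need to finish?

154/9 days

One roofer does 1/252 of the job per day.
After 14 days with 7 roofers, 7/18 is done (11/18 left).
With 9 roofers the rate is 9/252 = 1/28, so the rest takes 11/18 ÷ 1/28 = 154/9 days.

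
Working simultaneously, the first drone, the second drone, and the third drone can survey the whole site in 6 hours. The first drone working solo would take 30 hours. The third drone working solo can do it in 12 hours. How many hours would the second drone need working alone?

20 hours

Combined rate is 1/6 per hour.
Known contribution: 1/30 + 1/12 = (2 + 5)/60 = 7/60 per hour.
So the second drone's rate is 1/6 − 7/60 = 1/20, meaning 20 hours alone.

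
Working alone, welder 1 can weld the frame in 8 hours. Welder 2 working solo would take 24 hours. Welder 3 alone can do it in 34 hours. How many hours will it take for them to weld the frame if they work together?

51/10 hours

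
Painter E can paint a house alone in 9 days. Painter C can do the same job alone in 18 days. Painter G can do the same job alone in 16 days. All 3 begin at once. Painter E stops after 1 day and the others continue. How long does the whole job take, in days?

128/17 days

In the first 1 day the combined rate is 11/48, so 11/48 of the job is done, leaving 37/48.
After painter E leaves the rate is 17/144 per day; the remaining 37/48 takes 111/17 days.
Total = 1 + 111/17 = 128/17 days.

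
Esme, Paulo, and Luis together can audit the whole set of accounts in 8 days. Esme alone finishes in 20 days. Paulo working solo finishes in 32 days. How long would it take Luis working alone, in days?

160/7 days

Combined rate is 1/8 per day.
Known contribution: 1/20 + 1/32 = (8 + 5)/160 = 13/160 per day.
So Luis's rate is 1/8 − 13/160 = 7/160, meaning 160/7 days alone.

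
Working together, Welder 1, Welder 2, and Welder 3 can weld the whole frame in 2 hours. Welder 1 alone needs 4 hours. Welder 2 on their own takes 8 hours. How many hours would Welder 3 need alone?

8 hours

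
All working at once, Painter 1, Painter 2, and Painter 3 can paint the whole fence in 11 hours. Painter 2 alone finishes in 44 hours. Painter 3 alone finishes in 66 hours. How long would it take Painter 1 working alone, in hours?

132/7 hours

Combined rate is 1/11 per hour.
Known contribution: 1/44 + 1/66 = (3 + 2)/132 = 5/132 per hour.
So Painter 1's rate is 1/11 − 5/132 = 7/132, meaning 132/7 hours alone.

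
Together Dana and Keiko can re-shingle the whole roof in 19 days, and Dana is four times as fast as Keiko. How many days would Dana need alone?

Let Keiko's rate be r; then Dana's rate is 4r, so together (4 + 1)r = 5r = 1/19.
Thus r = 1/95 per day.
Keiko alone: 95 days; Dana alone: 95/4 days.

95/4 days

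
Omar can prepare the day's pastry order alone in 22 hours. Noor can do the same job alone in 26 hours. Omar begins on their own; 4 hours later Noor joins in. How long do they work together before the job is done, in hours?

39/4 hours

In the first 4 hours Omar alone does 4/22 = 2/11 of the job, leaving 9/11.
Once everyone is working, combined rate: 1/22 + 1/26 = (13 + 11)/286 = 24/286 = 12/143 per hour.
Remaining 9/11 at 12/143 per hour takes 39/4 hours.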